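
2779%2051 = 728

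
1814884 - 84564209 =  - 82749325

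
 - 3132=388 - 3520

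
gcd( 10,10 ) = 10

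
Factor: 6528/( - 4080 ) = - 8/5 = - 2^3*5^( - 1 )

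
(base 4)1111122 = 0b1010101011010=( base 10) 5466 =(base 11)411a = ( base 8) 12532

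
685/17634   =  685/17634 = 0.04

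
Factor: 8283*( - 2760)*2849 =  - 65131216920 = -  2^3*3^2*5^1*7^1*11^2*23^1*37^1*251^1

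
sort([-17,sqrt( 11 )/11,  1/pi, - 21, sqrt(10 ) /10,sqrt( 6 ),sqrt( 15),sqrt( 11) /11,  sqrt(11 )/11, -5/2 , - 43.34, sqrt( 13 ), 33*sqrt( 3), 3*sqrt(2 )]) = [ -43.34, - 21, - 17,  -  5/2,sqrt( 11)/11, sqrt ( 11) /11,sqrt(11) /11,sqrt(10 ) /10,  1/pi,sqrt(6) , sqrt( 13),sqrt(15) , 3*sqrt(2) , 33*sqrt( 3)]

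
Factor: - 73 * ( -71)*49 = 7^2 * 71^1*73^1 = 253967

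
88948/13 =6842 + 2/13= 6842.15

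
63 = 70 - 7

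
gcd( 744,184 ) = 8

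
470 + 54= 524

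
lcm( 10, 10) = 10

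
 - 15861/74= - 15861/74= - 214.34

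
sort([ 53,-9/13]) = [  -  9/13,  53] 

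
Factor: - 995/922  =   - 2^( - 1)*5^1*199^1*461^( - 1)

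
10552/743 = 10552/743=14.20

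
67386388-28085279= 39301109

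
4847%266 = 59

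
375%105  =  60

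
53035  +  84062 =137097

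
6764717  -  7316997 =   -  552280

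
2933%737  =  722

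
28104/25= 1124 + 4/25  =  1124.16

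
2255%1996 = 259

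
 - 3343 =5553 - 8896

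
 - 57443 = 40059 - 97502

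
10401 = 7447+2954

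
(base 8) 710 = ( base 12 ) 320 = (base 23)JJ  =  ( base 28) g8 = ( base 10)456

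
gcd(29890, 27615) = 35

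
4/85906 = 2/42953  =  0.00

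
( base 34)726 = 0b1111111100110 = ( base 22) gj4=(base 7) 32544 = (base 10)8166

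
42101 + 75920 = 118021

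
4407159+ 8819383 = 13226542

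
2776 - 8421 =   -  5645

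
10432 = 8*1304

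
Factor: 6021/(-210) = -2^ (-1 )*3^2*5^( - 1)*7^(-1)*223^1 = -2007/70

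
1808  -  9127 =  - 7319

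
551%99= 56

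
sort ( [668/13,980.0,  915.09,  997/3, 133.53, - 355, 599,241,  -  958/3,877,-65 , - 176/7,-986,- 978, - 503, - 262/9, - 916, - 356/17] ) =[-986,  -  978,-916, - 503,-355,-958/3, - 65, - 262/9, - 176/7,-356/17, 668/13 , 133.53,241, 997/3,599, 877,915.09,  980.0]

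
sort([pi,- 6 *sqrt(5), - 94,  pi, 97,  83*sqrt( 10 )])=[ - 94 , -6*sqrt( 5) , pi,pi, 97,83 * sqrt( 10)]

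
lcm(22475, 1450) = 44950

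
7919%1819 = 643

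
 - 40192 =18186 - 58378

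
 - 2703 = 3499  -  6202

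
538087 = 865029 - 326942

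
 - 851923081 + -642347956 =-1494271037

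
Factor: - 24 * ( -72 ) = 2^6*3^3 = 1728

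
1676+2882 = 4558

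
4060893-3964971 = 95922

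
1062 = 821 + 241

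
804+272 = 1076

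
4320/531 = 8 + 8/59 = 8.14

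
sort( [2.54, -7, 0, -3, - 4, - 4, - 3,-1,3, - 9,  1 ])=[ - 9, - 7, - 4, - 4, - 3, - 3, - 1 , 0,1,2.54, 3 ]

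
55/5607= 55/5607= 0.01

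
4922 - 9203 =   -  4281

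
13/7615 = 13/7615 = 0.00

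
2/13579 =2/13579 =0.00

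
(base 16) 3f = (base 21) 30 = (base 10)63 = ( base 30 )23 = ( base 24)2F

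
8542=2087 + 6455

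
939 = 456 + 483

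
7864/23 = 341 + 21/23 = 341.91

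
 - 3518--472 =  - 3046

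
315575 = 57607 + 257968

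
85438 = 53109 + 32329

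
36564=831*44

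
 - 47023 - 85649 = -132672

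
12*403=4836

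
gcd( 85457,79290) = 881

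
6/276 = 1/46  =  0.02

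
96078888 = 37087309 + 58991579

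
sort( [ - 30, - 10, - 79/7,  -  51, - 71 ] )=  [ - 71, - 51, - 30, - 79/7,-10]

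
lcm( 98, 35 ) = 490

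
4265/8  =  533 + 1/8 = 533.12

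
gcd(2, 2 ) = 2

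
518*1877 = 972286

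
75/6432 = 25/2144= 0.01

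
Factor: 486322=2^1 * 243161^1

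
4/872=1/218 = 0.00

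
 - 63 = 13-76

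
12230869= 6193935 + 6036934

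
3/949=3/949=0.00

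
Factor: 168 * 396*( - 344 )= -22885632 = - 2^8 * 3^3 * 7^1 * 11^1 * 43^1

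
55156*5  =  275780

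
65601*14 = 918414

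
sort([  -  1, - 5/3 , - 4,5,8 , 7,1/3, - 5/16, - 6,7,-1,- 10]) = [ - 10,- 6, - 4, - 5/3, - 1, - 1, - 5/16,  1/3, 5,7,7,8]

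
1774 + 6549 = 8323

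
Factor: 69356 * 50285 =2^2*5^1*7^1*89^1*113^1*2477^1 = 3487566460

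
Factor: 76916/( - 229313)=- 2^2*17^( - 1) * 47^(-1 )*67^1 = - 268/799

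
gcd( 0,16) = 16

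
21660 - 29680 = -8020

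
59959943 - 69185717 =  - 9225774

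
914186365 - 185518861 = 728667504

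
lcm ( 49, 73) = 3577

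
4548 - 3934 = 614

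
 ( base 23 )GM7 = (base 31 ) 9ai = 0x2311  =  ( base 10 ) 8977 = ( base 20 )128H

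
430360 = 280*1537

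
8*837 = 6696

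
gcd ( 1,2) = 1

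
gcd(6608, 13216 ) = 6608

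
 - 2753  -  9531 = -12284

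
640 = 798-158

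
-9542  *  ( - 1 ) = 9542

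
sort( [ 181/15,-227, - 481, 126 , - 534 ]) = [ - 534, - 481,-227 , 181/15 , 126]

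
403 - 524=  -  121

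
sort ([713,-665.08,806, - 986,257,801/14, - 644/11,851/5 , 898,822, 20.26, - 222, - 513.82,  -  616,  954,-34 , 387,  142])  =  [ - 986, - 665.08,-616, - 513.82,-222, - 644/11, - 34,20.26, 801/14,142 , 851/5,257, 387,713,  806,822,898, 954]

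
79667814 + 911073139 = 990740953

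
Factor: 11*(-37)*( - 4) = 1628 = 2^2 * 11^1*37^1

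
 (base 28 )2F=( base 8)107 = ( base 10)71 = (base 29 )2D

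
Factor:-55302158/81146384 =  - 2^( - 3) * 11^( - 1)*461059^(-1 )*27651079^1 = - 27651079/40573192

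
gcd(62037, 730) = 1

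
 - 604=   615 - 1219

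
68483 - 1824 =66659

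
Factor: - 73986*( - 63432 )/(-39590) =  -2^3*3^3*5^( - 1)*11^1*19^1*37^( - 1 )*59^1*107^( - 1)*881^1=   - 2346539976/19795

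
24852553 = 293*84821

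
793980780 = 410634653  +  383346127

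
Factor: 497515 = 5^1*19^1*5237^1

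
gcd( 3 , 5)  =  1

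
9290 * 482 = 4477780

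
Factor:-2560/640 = -4=-2^2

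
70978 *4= 283912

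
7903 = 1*7903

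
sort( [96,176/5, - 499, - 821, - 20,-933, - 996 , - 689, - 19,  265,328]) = [ - 996, - 933,-821, - 689, - 499, - 20, - 19,176/5,96, 265, 328] 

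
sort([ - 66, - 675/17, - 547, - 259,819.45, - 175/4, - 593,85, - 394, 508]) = [ - 593,-547,-394, - 259, - 66,-175/4, - 675/17 , 85,  508,819.45 ] 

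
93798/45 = 2084  +  2/5= 2084.40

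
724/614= 1+ 55/307 = 1.18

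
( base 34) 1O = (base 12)4a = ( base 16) 3A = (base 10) 58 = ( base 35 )1N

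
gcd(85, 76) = 1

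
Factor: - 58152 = -2^3*3^1*2423^1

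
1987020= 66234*30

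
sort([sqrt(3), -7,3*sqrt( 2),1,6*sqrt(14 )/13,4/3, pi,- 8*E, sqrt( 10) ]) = [- 8*E,  -  7, 1,  4/3,6*sqrt( 14)/13, sqrt( 3),  pi,sqrt( 10),3*sqrt( 2 )]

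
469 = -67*( - 7 )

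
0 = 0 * 6406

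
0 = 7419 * 0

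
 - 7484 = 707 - 8191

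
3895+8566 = 12461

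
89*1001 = 89089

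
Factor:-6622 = -2^1*7^1 * 11^1*43^1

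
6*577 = 3462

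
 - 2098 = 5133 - 7231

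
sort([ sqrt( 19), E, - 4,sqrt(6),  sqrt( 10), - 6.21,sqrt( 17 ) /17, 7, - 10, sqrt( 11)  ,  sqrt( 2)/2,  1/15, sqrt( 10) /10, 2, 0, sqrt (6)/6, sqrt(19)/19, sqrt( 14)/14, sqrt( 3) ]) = [ - 10,- 6.21, - 4,0,1/15, sqrt(19) /19,sqrt( 17)/17,  sqrt (14 ) /14,sqrt(10) /10, sqrt( 6)/6, sqrt( 2 )/2, sqrt(3),2,sqrt( 6),E, sqrt( 10), sqrt( 11),sqrt ( 19),7]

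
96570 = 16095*6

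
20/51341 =20/51341 = 0.00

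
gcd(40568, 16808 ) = 88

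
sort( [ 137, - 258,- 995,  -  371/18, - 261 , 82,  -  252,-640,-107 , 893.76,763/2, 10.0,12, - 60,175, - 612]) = [ - 995, - 640,-612, - 261, - 258, - 252, - 107, - 60, - 371/18, 10.0,  12,82,137, 175  ,  763/2,893.76] 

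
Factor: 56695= 5^1*17^1*23^1*29^1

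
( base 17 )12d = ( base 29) bh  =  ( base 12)240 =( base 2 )101010000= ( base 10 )336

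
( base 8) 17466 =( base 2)1111100110110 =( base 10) 7990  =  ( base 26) BL8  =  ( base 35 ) 6ia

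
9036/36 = 251 = 251.00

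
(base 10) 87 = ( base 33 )2L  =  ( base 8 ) 127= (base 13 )69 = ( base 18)4f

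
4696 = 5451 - 755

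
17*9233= 156961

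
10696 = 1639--9057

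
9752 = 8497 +1255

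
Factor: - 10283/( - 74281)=7^1*13^1*59^( - 1)*113^1*1259^(-1)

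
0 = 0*88412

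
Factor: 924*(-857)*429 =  - 2^2*3^2*7^1*11^2*13^1*857^1 = -  339711372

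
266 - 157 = 109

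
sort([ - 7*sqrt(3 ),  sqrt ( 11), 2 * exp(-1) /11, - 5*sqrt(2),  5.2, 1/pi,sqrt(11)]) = [ - 7 * sqrt( 3), - 5*sqrt (2 ), 2*exp( - 1 ) /11, 1/pi, sqrt( 11),sqrt( 11),5.2]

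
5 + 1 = 6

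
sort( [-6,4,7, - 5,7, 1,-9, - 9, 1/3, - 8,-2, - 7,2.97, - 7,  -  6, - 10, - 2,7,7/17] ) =[-10,  -  9,-9,-8,-7, - 7,-6, - 6 , - 5,-2, - 2,1/3,7/17,1,2.97, 4,  7,7, 7 ]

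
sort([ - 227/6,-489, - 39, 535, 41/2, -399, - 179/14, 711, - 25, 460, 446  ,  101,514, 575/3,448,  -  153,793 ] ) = [-489 ,-399, - 153, - 39, - 227/6, - 25,- 179/14, 41/2, 101,  575/3, 446,448, 460,514,535,711, 793]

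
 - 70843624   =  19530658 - 90374282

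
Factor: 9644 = 2^2*2411^1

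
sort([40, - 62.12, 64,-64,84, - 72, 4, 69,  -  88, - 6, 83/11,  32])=[ - 88,  -  72, - 64,-62.12, - 6,4, 83/11,32,  40,64, 69,84 ] 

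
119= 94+25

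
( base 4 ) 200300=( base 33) 1UH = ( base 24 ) 3F8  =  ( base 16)830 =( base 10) 2096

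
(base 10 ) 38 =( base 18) 22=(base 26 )1C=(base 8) 46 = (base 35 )13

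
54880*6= 329280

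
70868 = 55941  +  14927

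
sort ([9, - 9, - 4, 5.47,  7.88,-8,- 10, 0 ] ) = [ - 10,  -  9, - 8,-4, 0,5.47 , 7.88,9 ]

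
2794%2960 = 2794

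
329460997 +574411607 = 903872604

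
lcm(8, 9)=72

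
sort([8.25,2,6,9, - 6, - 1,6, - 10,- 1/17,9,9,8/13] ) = [  -  10,  -  6 , - 1,-1/17,8/13,2,6,6,8.25,9,  9, 9] 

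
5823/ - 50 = -117 + 27/50 = - 116.46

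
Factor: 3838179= 3^1*29^1*157^1 *281^1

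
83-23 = 60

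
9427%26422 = 9427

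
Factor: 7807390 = 2^1*5^1*61^1*12799^1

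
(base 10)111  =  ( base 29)3O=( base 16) 6F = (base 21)56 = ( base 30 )3l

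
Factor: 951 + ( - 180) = 771=   3^1*257^1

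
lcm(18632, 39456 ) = 670752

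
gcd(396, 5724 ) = 36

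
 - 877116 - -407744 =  - 469372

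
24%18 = 6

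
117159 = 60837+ 56322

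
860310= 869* 990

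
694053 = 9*77117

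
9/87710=9/87710 = 0.00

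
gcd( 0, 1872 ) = 1872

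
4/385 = 4/385 = 0.01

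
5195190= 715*7266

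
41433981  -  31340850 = 10093131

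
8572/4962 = 4286/2481 =1.73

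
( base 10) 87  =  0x57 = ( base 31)2P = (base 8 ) 127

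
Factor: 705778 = 2^1*23^1*67^1*229^1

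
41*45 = 1845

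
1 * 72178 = 72178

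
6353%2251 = 1851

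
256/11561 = 256/11561 = 0.02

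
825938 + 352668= 1178606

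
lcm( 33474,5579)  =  33474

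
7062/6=1177 = 1177.00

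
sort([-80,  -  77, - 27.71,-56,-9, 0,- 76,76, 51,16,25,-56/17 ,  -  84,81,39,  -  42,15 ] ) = [ - 84, - 80,- 77, - 76,- 56, -42, - 27.71,-9, - 56/17,0, 15, 16,25, 39,51, 76,  81] 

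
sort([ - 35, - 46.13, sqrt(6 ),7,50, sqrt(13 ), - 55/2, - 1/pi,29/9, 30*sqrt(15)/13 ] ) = [ - 46.13,-35, -55/2,-1/pi, sqrt( 6 ), 29/9,  sqrt( 13 ),  7,30*sqrt(15 )/13, 50]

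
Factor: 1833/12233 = 141/941 = 3^1*47^1*941^(  -  1 ) 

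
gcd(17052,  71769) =3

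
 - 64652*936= - 60514272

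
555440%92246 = 1964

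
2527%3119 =2527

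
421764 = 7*60252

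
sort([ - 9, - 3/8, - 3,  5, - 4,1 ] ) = [ - 9 , - 4, - 3,-3/8,1,5] 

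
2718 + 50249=52967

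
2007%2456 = 2007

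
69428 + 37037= 106465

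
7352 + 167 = 7519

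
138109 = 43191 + 94918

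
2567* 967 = 2482289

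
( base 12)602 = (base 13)518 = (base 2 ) 1101100010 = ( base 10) 866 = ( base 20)236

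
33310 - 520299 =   -  486989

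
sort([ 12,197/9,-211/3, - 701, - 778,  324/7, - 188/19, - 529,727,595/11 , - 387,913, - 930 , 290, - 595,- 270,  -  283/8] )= [ - 930,-778, - 701, - 595, - 529, - 387, - 270,  -  211/3, - 283/8, - 188/19,12,197/9,324/7, 595/11,290,727, 913]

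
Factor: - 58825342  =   - 2^1*3517^1*8363^1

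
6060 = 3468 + 2592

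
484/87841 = 484/87841 = 0.01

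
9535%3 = 1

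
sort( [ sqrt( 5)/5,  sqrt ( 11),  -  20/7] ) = [ - 20/7 , sqrt ( 5 ) /5,  sqrt( 11 )]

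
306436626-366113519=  - 59676893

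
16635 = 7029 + 9606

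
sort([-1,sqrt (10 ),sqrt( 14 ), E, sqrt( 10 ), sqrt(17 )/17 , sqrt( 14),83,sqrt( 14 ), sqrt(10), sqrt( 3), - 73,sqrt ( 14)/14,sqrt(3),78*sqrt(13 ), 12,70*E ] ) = [-73, - 1, sqrt( 17) /17, sqrt (14)/14,sqrt ( 3 ), sqrt( 3 ),E,  sqrt( 10 ),sqrt( 10 ), sqrt(10 ), sqrt( 14),sqrt( 14 ),  sqrt( 14), 12,83,70*E,78*sqrt(13) ]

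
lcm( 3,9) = 9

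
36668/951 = 38+530/951 = 38.56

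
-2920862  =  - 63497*46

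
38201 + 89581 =127782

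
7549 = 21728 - 14179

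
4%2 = 0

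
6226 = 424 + 5802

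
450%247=203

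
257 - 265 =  - 8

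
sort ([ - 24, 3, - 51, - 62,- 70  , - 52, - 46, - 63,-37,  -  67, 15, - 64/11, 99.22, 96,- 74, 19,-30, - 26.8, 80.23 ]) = [- 74, - 70, - 67,-63, - 62,-52,- 51,-46,  -  37, - 30, - 26.8,  -  24, - 64/11, 3, 15, 19, 80.23 , 96, 99.22 ] 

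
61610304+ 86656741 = 148267045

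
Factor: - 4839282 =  - 2^1*3^2 *7^1*193^1 * 199^1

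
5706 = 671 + 5035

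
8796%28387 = 8796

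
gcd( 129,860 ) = 43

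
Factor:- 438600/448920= - 3^(-1 ) * 5^1*17^1 * 29^( -1 ) =-85/87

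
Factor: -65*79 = - 5^1*13^1 *79^1 = - 5135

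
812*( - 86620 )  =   - 70335440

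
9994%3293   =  115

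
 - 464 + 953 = 489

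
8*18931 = 151448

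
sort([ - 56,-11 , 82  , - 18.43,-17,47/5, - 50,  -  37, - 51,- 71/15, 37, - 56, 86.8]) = [ - 56, - 56, - 51,  -  50, - 37,  -  18.43, - 17 , - 11, - 71/15 , 47/5, 37, 82,86.8]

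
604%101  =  99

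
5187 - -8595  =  13782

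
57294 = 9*6366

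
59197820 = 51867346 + 7330474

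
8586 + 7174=15760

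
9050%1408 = 602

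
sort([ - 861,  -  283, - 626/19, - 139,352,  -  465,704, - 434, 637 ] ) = [ - 861,  -  465, - 434, - 283, - 139, - 626/19,352 , 637,704]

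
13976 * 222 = 3102672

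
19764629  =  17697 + 19746932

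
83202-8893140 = -8809938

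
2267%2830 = 2267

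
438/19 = 438/19 = 23.05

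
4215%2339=1876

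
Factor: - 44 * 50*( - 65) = 2^3*5^3*11^1*13^1 = 143000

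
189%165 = 24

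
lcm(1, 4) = 4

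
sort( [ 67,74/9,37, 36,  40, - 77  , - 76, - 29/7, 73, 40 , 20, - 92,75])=[ - 92, -77, - 76,  -  29/7, 74/9,20, 36, 37, 40,40,67, 73, 75 ] 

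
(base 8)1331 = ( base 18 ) 249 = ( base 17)28f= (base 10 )729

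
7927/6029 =7927/6029 = 1.31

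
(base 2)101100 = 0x2c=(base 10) 44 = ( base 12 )38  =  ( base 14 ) 32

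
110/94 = 1  +  8/47 = 1.17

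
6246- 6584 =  - 338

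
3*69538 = 208614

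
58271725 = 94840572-36568847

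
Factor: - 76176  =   - 2^4*3^2*23^2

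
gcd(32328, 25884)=36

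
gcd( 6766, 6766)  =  6766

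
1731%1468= 263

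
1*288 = 288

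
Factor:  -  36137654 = - 2^1*7^1*29^1*89009^1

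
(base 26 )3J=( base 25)3m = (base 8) 141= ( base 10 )97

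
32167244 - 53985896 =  - 21818652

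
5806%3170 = 2636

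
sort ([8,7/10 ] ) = [ 7/10, 8 ]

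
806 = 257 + 549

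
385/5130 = 77/1026 = 0.08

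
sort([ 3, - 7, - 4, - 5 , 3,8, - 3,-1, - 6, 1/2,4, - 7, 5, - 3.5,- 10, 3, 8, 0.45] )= [ - 10,  -  7, - 7, - 6, - 5,- 4, - 3.5, - 3, - 1, 0.45, 1/2,3,3, 3,4,5,8,8 ] 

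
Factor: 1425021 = 3^1 * 13^1*61^1*599^1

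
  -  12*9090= - 109080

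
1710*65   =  111150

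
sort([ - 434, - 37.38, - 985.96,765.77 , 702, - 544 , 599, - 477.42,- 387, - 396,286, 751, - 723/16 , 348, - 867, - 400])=[ - 985.96 , - 867, - 544, - 477.42,  -  434 ,-400 , - 396, - 387, - 723/16,  -  37.38, 286 , 348,599, 702,751, 765.77]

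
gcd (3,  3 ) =3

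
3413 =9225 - 5812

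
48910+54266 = 103176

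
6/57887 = 6/57887= 0.00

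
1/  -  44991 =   -  1/44991 = - 0.00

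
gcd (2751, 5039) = 1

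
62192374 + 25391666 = 87584040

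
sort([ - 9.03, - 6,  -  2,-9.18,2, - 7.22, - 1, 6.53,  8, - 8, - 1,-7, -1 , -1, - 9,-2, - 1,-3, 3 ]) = [-9.18,-9.03, - 9,- 8, - 7.22, - 7, - 6,-3,  -  2,-2,-1,-1, - 1, - 1 ,-1, 2, 3 , 6.53,8]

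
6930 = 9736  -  2806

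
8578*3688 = 31635664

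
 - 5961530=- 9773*610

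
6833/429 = 6833/429 = 15.93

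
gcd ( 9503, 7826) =559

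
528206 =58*9107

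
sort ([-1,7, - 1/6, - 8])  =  [ - 8, - 1, - 1/6,7]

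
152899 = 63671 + 89228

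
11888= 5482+6406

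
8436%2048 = 244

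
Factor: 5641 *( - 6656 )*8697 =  - 2^9*3^1*13^2*223^1 * 5641^1 = -326541875712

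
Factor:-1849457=-1849457^1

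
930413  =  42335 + 888078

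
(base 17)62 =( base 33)35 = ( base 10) 104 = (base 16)68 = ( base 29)3h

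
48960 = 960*51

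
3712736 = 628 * 5912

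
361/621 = 361/621 =0.58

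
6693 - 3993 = 2700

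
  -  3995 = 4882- 8877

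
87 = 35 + 52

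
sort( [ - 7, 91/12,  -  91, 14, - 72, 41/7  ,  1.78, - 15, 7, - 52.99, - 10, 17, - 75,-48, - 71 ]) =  [ - 91,-75, - 72,-71,  -  52.99, - 48, - 15, - 10,- 7 , 1.78, 41/7,7,91/12,14,17 ]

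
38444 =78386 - 39942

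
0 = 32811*0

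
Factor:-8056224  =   - 2^5*3^2*11^1*2543^1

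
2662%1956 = 706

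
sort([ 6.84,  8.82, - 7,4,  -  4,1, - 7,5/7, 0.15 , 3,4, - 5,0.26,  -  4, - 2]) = [ - 7,-7, - 5, - 4, -4, - 2, 0.15,0.26,5/7, 1,  3,4,4,6.84,8.82]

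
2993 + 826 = 3819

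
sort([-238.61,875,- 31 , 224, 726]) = [-238.61, - 31 , 224, 726, 875 ] 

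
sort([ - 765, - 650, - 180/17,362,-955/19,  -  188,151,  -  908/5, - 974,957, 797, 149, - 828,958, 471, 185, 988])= [  -  974,- 828, - 765, - 650, - 188, - 908/5, - 955/19, - 180/17, 149,151,185,362, 471, 797, 957, 958,988] 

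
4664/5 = 4664/5 = 932.80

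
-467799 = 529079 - 996878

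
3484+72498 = 75982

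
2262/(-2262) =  - 1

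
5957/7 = 851 =851.00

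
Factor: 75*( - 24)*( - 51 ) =91800 = 2^3*3^3*5^2*17^1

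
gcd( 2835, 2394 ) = 63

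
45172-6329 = 38843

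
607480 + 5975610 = 6583090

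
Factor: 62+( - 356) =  - 2^1 * 3^1 * 7^2  =  - 294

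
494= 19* 26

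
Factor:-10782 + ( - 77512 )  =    -  2^1*131^1*337^1= -88294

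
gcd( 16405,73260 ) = 5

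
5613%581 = 384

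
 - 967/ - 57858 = 967/57858 = 0.02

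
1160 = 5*232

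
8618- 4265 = 4353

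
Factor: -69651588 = -2^2*3^1 *191^1*30389^1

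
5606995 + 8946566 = 14553561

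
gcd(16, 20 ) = 4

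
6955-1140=5815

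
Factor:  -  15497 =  - 15497^1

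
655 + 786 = 1441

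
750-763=  -  13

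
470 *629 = 295630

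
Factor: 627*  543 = 3^2*11^1*19^1*181^1 = 340461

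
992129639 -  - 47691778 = 1039821417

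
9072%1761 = 267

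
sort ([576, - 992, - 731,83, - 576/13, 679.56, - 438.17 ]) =[ - 992, - 731, - 438.17, - 576/13 , 83, 576,  679.56] 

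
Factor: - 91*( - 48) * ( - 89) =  - 388752 =- 2^4*3^1*7^1*13^1*89^1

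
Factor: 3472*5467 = 2^4 * 7^2*11^1*31^1*71^1 = 18981424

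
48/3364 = 12/841 = 0.01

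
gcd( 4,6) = 2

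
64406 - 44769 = 19637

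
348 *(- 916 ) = -318768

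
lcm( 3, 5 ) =15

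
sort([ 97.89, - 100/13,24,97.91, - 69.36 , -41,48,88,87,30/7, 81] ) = [ - 69.36, - 41, - 100/13, 30/7,24, 48, 81,87,88 , 97.89,  97.91 ]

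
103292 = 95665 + 7627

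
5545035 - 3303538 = 2241497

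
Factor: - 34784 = -2^5*1087^1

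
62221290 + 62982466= 125203756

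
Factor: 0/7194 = 0^1 = 0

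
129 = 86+43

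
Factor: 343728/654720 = 21/40  =  2^( - 3)*3^1*5^(- 1) * 7^1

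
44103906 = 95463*462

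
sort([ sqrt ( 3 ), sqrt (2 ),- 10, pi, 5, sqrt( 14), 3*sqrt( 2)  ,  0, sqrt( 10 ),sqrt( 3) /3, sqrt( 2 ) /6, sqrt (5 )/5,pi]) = [-10, 0, sqrt( 2)/6, sqrt(5 )/5, sqrt( 3)/3, sqrt(2), sqrt( 3),pi, pi, sqrt(10), sqrt (14),3*sqrt( 2 ), 5]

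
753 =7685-6932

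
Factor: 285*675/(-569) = - 3^4*5^3*19^1*569^( -1 ) = -  192375/569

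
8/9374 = 4/4687   =  0.00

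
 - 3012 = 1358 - 4370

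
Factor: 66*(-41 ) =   -  2706=-2^1*3^1*11^1*41^1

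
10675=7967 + 2708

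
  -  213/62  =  -4 + 35/62= - 3.44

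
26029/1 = 26029  =  26029.00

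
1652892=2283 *724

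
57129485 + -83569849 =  - 26440364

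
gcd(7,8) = 1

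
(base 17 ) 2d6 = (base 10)805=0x325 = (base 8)1445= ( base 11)672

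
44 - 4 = 40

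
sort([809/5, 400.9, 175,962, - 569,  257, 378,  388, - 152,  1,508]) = [ - 569,  -  152 , 1, 809/5, 175,257, 378,  388, 400.9,508,  962] 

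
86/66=43/33 = 1.30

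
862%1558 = 862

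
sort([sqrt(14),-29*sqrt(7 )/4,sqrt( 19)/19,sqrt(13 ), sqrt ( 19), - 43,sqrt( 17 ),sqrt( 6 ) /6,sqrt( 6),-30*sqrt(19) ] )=[ - 30*sqrt( 19), - 43, - 29*sqrt( 7)/4,sqrt( 19)/19, sqrt(6) /6,sqrt( 6 ),sqrt (13 ),  sqrt(14 ), sqrt(17), sqrt (19) ]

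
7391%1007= 342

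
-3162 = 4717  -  7879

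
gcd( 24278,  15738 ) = 122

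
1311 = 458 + 853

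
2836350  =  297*9550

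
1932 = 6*322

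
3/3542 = 3/3542 =0.00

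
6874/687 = 6874/687 = 10.01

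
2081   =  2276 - 195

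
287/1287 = 287/1287 = 0.22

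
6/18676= 3/9338= 0.00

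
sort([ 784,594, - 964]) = [ - 964, 594, 784]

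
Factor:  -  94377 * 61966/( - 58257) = 1949388394/19419   =  2^1 * 3^( - 1 )*163^1 * 193^1*6473^( - 1 )*30983^1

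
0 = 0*2074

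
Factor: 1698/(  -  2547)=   - 2/3  =  -2^1*3^( -1 ) 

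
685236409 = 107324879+577911530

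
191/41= 4+27/41 =4.66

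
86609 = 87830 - 1221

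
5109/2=5109/2 = 2554.50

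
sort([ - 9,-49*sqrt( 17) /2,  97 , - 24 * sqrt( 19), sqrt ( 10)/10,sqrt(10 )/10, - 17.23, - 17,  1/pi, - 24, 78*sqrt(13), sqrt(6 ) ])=[ - 24*sqrt(19),- 49*sqrt( 17)/2, - 24, - 17.23, - 17, - 9, sqrt( 10)/10,sqrt( 10)/10, 1/pi , sqrt(6), 97,78*sqrt( 13 )]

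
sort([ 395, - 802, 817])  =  [ - 802,395, 817]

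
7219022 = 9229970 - 2010948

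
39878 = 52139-12261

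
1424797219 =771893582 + 652903637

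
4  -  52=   -  48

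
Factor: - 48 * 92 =-4416 = -2^6 * 3^1*23^1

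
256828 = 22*11674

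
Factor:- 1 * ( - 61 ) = 61 = 61^1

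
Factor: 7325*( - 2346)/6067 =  - 2^1*3^1*5^2*  17^1*23^1*293^1*6067^( - 1) = - 17184450/6067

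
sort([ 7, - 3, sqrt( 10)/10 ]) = [ - 3,  sqrt ( 10 ) /10, 7] 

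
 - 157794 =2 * ( - 78897 ) 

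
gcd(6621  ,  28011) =3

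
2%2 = 0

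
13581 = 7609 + 5972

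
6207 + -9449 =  - 3242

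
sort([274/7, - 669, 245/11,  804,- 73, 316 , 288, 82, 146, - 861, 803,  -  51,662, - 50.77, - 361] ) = [  -  861,-669, - 361,-73, - 51, -50.77, 245/11,274/7,  82, 146 , 288, 316, 662,803,  804]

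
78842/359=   219 + 221/359=219.62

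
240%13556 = 240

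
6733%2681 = 1371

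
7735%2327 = 754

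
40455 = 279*145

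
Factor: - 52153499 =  - 19^1*2744921^1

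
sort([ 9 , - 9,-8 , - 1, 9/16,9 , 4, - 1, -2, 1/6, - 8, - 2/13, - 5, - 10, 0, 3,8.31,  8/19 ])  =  [ - 10, - 9, - 8, - 8, - 5, - 2, - 1, - 1, - 2/13,0, 1/6, 8/19, 9/16,3,4,8.31,9, 9 ] 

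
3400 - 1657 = 1743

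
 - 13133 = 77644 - 90777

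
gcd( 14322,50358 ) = 462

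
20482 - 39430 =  - 18948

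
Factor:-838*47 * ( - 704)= 2^7*11^1*47^1*419^1 = 27727744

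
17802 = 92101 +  - 74299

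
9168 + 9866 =19034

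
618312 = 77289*8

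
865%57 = 10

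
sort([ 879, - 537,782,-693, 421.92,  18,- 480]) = [ - 693, - 537, - 480,  18, 421.92,782  ,  879]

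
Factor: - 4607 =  - 17^1*271^1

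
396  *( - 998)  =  -395208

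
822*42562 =34985964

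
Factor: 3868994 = 2^1 *389^1 * 4973^1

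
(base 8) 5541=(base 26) 481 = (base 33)2M9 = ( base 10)2913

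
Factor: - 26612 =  - 2^2*6653^1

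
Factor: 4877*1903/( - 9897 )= - 9280931/9897= - 3^( - 1)*11^1*173^1*3299^( - 1)*4877^1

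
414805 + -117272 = 297533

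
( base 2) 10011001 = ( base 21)76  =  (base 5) 1103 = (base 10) 153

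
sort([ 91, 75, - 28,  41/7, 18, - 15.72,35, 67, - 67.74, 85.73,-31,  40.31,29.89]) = [  -  67.74, - 31, - 28, -15.72, 41/7, 18,  29.89, 35,40.31, 67, 75, 85.73, 91] 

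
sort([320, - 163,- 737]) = [ - 737 ,-163, 320] 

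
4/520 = 1/130 = 0.01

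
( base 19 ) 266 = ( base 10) 842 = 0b1101001010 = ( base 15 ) 3b2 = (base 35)O2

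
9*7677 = 69093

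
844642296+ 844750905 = 1689393201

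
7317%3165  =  987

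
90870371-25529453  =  65340918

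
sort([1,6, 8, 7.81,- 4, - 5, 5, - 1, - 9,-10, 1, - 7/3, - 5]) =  [ - 10, - 9,-5, - 5,-4, - 7/3 , - 1, 1, 1, 5, 6, 7.81, 8 ]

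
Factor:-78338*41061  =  -2^1*3^1 * 13^1 * 23^1*131^1*13687^1 = - 3216636618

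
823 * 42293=34807139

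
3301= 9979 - 6678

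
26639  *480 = 12786720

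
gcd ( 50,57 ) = 1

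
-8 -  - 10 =2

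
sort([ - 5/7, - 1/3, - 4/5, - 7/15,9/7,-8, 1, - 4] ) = [ - 8, - 4, - 4/5, - 5/7, - 7/15, - 1/3,1, 9/7]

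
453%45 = 3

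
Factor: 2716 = 2^2*7^1 * 97^1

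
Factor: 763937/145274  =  2^(-1)*19^( - 1)*3823^ (-1 )*763937^1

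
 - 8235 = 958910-967145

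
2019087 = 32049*63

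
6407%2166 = 2075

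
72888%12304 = 11368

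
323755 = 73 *4435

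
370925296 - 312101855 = 58823441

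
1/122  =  1/122 = 0.01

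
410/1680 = 41/168= 0.24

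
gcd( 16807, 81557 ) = 7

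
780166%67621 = 36335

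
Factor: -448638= - 2^1*3^1*23^1*3251^1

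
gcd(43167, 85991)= 1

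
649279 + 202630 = 851909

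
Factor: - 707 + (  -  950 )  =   - 1657=   -1657^1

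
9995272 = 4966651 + 5028621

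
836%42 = 38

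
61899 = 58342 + 3557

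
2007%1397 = 610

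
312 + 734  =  1046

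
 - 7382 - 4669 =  - 12051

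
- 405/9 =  - 45=- 45.00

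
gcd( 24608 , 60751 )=769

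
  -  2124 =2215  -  4339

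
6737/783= 6737/783 = 8.60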